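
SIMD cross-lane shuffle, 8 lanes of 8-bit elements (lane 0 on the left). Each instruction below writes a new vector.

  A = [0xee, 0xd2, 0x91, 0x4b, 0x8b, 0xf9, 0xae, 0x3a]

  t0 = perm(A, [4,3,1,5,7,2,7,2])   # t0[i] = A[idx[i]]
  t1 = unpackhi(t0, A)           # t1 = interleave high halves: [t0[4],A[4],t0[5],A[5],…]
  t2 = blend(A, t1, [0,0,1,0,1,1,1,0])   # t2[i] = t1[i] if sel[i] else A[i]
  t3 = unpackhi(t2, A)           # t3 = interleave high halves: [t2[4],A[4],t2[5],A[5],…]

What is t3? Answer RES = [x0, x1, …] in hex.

→ t0 |8b|4b|d2|f9|3a|91|3a|91|
→ t1 |3a|8b|91|f9|3a|ae|91|3a|
→ t2 |ee|d2|91|4b|3a|ae|91|3a|
→ t3 |3a|8b|ae|f9|91|ae|3a|3a|

RES = [0x3a, 0x8b, 0xae, 0xf9, 0x91, 0xae, 0x3a, 0x3a]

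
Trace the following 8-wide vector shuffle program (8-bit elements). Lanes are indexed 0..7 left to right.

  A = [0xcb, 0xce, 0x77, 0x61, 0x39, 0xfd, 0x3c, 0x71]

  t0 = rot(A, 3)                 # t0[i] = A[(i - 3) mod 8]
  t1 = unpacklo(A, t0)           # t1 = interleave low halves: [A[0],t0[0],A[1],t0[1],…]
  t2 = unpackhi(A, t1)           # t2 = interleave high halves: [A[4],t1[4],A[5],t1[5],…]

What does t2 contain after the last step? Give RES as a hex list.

→ t0 |fd|3c|71|cb|ce|77|61|39|
→ t1 |cb|fd|ce|3c|77|71|61|cb|
→ t2 |39|77|fd|71|3c|61|71|cb|

RES = [0x39, 0x77, 0xfd, 0x71, 0x3c, 0x61, 0x71, 0xcb]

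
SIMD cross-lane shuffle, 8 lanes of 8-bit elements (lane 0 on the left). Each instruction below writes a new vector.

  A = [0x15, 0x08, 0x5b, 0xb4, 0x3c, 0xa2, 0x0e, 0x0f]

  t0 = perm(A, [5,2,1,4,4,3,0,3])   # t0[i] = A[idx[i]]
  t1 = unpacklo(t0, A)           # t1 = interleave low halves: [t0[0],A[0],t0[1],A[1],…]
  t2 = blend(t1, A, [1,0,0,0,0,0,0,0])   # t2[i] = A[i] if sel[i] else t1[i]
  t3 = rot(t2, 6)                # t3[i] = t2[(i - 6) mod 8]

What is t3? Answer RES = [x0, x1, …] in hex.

→ t0 |a2|5b|08|3c|3c|b4|15|b4|
→ t1 |a2|15|5b|08|08|5b|3c|b4|
→ t2 |15|15|5b|08|08|5b|3c|b4|
→ t3 |5b|08|08|5b|3c|b4|15|15|

RES = [0x5b, 0x08, 0x08, 0x5b, 0x3c, 0xb4, 0x15, 0x15]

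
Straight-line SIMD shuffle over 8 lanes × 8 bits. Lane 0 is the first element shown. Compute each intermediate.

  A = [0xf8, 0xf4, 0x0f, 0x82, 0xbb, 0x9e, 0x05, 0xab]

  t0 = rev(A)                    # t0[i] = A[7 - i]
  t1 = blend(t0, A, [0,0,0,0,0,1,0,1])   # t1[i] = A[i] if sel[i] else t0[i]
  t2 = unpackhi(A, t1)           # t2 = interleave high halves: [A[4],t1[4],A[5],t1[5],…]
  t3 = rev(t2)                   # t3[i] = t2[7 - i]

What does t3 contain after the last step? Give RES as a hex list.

RES = [0xab, 0xab, 0xf4, 0x05, 0x9e, 0x9e, 0x82, 0xbb]

t0 = [0xab, 0x05, 0x9e, 0xbb, 0x82, 0x0f, 0xf4, 0xf8]
t1 = [0xab, 0x05, 0x9e, 0xbb, 0x82, 0x9e, 0xf4, 0xab]
t2 = [0xbb, 0x82, 0x9e, 0x9e, 0x05, 0xf4, 0xab, 0xab]
t3 = [0xab, 0xab, 0xf4, 0x05, 0x9e, 0x9e, 0x82, 0xbb]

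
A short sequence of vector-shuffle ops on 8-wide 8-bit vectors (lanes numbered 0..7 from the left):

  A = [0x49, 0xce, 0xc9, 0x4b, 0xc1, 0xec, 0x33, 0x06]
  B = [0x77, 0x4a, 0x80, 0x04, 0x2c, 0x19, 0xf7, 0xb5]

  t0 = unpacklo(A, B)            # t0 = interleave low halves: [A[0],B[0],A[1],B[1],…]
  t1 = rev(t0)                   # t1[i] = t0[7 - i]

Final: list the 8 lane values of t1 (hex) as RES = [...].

RES = [ 0x04  0x4b  0x80  0xc9  0x4a  0xce  0x77  0x49 ]

  t0: 49 77 ce 4a c9 80 4b 04
  t1: 04 4b 80 c9 4a ce 77 49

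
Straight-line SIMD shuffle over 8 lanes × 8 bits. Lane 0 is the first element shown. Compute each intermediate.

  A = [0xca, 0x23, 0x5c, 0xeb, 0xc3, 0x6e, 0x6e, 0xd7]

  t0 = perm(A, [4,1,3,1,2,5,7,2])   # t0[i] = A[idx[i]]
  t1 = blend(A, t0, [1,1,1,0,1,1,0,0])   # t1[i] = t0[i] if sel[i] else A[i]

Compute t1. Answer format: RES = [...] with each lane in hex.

RES = [0xc3, 0x23, 0xeb, 0xeb, 0x5c, 0x6e, 0x6e, 0xd7]

  t0: c3 23 eb 23 5c 6e d7 5c
  t1: c3 23 eb eb 5c 6e 6e d7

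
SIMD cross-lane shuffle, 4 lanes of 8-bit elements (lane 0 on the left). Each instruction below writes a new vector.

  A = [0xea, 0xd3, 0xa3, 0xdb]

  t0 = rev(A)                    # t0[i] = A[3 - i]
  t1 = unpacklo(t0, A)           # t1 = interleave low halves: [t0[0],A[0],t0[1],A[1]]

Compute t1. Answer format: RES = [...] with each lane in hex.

RES = [ 0xdb  0xea  0xa3  0xd3 ]

  t0: db a3 d3 ea
  t1: db ea a3 d3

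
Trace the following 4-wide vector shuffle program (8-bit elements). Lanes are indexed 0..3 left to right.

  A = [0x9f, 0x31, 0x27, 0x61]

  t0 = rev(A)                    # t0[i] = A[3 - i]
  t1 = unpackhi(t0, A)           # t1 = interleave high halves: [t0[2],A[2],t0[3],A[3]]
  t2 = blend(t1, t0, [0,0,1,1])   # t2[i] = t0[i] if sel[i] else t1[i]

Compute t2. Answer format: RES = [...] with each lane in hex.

t0 = [0x61, 0x27, 0x31, 0x9f]
t1 = [0x31, 0x27, 0x9f, 0x61]
t2 = [0x31, 0x27, 0x31, 0x9f]

RES = [0x31, 0x27, 0x31, 0x9f]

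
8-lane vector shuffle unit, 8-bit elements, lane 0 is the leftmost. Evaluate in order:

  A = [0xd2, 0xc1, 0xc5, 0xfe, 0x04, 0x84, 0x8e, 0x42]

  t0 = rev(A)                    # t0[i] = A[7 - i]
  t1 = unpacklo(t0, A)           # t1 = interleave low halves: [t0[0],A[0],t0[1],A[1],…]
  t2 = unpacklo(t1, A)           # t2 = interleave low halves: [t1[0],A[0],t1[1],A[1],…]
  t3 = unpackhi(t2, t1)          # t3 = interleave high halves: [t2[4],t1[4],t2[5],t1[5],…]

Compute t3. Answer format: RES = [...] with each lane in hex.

t0 = [0x42, 0x8e, 0x84, 0x04, 0xfe, 0xc5, 0xc1, 0xd2]
t1 = [0x42, 0xd2, 0x8e, 0xc1, 0x84, 0xc5, 0x04, 0xfe]
t2 = [0x42, 0xd2, 0xd2, 0xc1, 0x8e, 0xc5, 0xc1, 0xfe]
t3 = [0x8e, 0x84, 0xc5, 0xc5, 0xc1, 0x04, 0xfe, 0xfe]

RES = [ 0x8e  0x84  0xc5  0xc5  0xc1  0x04  0xfe  0xfe ]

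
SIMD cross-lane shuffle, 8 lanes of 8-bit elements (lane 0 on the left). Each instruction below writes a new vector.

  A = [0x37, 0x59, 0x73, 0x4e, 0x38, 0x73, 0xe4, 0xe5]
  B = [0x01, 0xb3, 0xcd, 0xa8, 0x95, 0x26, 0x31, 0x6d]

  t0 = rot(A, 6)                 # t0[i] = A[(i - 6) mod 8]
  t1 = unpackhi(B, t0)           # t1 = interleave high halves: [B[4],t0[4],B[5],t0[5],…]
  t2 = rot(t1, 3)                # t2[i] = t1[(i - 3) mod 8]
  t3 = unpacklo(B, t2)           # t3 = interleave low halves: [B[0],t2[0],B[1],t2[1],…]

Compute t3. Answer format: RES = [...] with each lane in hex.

→ t0 |73|4e|38|73|e4|e5|37|59|
→ t1 |95|e4|26|e5|31|37|6d|59|
→ t2 |37|6d|59|95|e4|26|e5|31|
→ t3 |01|37|b3|6d|cd|59|a8|95|

RES = [ 0x01  0x37  0xb3  0x6d  0xcd  0x59  0xa8  0x95 ]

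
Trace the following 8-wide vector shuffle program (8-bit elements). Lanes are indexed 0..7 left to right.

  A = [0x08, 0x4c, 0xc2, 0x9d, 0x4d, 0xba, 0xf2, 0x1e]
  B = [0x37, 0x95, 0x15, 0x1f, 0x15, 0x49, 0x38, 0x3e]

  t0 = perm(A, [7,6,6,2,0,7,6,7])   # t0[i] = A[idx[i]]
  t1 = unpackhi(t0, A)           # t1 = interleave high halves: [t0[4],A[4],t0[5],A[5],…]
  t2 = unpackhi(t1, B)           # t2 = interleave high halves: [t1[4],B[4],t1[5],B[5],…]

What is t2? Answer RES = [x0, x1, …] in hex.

RES = [ 0xf2  0x15  0xf2  0x49  0x1e  0x38  0x1e  0x3e ]

→ t0 |1e|f2|f2|c2|08|1e|f2|1e|
→ t1 |08|4d|1e|ba|f2|f2|1e|1e|
→ t2 |f2|15|f2|49|1e|38|1e|3e|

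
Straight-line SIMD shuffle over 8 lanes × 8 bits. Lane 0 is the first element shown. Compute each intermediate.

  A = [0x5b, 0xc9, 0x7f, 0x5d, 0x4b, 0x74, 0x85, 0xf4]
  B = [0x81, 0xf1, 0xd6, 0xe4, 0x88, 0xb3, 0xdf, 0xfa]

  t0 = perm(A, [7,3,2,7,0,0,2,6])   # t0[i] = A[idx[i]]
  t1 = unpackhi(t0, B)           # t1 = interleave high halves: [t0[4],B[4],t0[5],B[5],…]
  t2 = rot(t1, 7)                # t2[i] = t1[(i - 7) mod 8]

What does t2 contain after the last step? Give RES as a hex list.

  t0: f4 5d 7f f4 5b 5b 7f 85
  t1: 5b 88 5b b3 7f df 85 fa
  t2: 88 5b b3 7f df 85 fa 5b

RES = [0x88, 0x5b, 0xb3, 0x7f, 0xdf, 0x85, 0xfa, 0x5b]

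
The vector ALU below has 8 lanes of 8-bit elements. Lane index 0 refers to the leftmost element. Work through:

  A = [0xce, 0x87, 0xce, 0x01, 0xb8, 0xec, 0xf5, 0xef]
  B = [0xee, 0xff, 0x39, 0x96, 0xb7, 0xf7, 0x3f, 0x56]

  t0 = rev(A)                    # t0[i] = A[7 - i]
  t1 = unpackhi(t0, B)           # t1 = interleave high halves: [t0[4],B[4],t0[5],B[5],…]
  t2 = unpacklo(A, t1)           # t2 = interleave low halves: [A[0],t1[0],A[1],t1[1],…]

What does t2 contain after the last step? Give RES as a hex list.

RES = [ 0xce  0x01  0x87  0xb7  0xce  0xce  0x01  0xf7 ]

  t0: ef f5 ec b8 01 ce 87 ce
  t1: 01 b7 ce f7 87 3f ce 56
  t2: ce 01 87 b7 ce ce 01 f7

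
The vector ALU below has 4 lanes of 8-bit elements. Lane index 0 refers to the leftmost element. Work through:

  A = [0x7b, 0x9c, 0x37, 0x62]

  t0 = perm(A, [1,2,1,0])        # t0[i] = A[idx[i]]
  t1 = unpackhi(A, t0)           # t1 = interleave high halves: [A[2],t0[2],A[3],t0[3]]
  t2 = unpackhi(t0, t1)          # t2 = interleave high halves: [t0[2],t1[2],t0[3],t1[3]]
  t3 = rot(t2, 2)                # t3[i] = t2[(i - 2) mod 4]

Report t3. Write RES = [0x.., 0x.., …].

t0 = [0x9c, 0x37, 0x9c, 0x7b]
t1 = [0x37, 0x9c, 0x62, 0x7b]
t2 = [0x9c, 0x62, 0x7b, 0x7b]
t3 = [0x7b, 0x7b, 0x9c, 0x62]

RES = [ 0x7b  0x7b  0x9c  0x62 ]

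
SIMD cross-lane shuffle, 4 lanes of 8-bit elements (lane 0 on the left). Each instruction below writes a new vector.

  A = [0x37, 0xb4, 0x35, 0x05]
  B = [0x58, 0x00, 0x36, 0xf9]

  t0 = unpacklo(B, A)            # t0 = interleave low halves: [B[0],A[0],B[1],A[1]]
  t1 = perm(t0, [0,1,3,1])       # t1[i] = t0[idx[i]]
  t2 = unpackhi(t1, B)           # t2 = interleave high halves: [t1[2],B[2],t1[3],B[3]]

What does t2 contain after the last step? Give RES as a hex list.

t0 = [0x58, 0x37, 0x00, 0xb4]
t1 = [0x58, 0x37, 0xb4, 0x37]
t2 = [0xb4, 0x36, 0x37, 0xf9]

RES = [0xb4, 0x36, 0x37, 0xf9]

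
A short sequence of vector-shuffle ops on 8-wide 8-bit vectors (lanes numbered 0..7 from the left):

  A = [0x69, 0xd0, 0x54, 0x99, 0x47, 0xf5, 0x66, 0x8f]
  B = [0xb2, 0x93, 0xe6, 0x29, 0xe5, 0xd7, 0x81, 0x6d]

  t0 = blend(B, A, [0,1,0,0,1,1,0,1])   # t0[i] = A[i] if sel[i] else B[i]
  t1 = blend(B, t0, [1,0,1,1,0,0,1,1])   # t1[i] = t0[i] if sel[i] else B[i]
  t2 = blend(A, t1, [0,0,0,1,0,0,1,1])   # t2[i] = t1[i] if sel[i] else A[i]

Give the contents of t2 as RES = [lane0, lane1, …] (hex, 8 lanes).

→ t0 |b2|d0|e6|29|47|f5|81|8f|
→ t1 |b2|93|e6|29|e5|d7|81|8f|
→ t2 |69|d0|54|29|47|f5|81|8f|

RES = [0x69, 0xd0, 0x54, 0x29, 0x47, 0xf5, 0x81, 0x8f]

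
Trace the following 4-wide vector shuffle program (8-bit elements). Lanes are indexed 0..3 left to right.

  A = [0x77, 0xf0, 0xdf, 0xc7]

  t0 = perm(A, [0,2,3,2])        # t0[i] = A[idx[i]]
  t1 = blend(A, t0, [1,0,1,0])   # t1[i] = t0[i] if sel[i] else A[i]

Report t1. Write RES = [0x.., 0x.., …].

RES = [0x77, 0xf0, 0xc7, 0xc7]

t0 = [0x77, 0xdf, 0xc7, 0xdf]
t1 = [0x77, 0xf0, 0xc7, 0xc7]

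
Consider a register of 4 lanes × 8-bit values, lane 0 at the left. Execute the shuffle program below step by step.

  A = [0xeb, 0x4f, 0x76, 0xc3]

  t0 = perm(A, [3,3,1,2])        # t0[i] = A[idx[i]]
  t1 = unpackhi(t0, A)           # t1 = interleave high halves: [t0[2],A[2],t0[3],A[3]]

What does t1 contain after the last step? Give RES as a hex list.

→ t0 |c3|c3|4f|76|
→ t1 |4f|76|76|c3|

RES = [0x4f, 0x76, 0x76, 0xc3]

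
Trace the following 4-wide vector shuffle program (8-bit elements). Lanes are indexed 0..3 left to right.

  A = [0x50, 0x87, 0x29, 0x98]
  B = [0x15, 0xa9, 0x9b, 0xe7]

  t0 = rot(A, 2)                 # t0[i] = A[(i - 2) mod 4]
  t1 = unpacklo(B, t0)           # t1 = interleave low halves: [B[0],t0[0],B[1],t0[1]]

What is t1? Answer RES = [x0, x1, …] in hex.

  t0: 29 98 50 87
  t1: 15 29 a9 98

RES = [0x15, 0x29, 0xa9, 0x98]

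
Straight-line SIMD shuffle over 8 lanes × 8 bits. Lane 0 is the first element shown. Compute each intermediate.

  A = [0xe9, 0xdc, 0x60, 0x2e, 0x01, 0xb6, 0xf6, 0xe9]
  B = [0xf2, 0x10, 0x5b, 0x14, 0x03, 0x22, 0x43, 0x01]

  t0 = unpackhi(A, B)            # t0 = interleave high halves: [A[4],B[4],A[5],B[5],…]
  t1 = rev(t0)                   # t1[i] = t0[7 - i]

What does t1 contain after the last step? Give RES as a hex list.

RES = [ 0x01  0xe9  0x43  0xf6  0x22  0xb6  0x03  0x01 ]

→ t0 |01|03|b6|22|f6|43|e9|01|
→ t1 |01|e9|43|f6|22|b6|03|01|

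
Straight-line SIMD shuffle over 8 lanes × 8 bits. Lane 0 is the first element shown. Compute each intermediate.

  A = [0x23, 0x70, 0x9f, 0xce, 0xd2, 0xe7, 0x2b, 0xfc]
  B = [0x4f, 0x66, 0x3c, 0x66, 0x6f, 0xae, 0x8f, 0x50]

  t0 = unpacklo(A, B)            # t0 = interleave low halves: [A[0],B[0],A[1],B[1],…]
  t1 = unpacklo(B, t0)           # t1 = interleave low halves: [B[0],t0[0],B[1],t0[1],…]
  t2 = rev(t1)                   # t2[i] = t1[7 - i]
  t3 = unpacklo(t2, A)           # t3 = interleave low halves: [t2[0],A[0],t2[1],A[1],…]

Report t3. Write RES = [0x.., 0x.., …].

RES = [0x66, 0x23, 0x66, 0x70, 0x70, 0x9f, 0x3c, 0xce]

t0 = [0x23, 0x4f, 0x70, 0x66, 0x9f, 0x3c, 0xce, 0x66]
t1 = [0x4f, 0x23, 0x66, 0x4f, 0x3c, 0x70, 0x66, 0x66]
t2 = [0x66, 0x66, 0x70, 0x3c, 0x4f, 0x66, 0x23, 0x4f]
t3 = [0x66, 0x23, 0x66, 0x70, 0x70, 0x9f, 0x3c, 0xce]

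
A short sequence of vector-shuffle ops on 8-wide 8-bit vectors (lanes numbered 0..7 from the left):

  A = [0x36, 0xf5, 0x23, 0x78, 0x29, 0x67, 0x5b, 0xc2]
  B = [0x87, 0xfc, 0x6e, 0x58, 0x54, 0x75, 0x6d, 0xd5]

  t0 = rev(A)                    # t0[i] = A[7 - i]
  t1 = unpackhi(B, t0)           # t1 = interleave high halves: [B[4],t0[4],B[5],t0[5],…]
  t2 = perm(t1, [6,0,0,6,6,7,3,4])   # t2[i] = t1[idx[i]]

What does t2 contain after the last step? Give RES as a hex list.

RES = [0xd5, 0x54, 0x54, 0xd5, 0xd5, 0x36, 0x23, 0x6d]

t0 = [0xc2, 0x5b, 0x67, 0x29, 0x78, 0x23, 0xf5, 0x36]
t1 = [0x54, 0x78, 0x75, 0x23, 0x6d, 0xf5, 0xd5, 0x36]
t2 = [0xd5, 0x54, 0x54, 0xd5, 0xd5, 0x36, 0x23, 0x6d]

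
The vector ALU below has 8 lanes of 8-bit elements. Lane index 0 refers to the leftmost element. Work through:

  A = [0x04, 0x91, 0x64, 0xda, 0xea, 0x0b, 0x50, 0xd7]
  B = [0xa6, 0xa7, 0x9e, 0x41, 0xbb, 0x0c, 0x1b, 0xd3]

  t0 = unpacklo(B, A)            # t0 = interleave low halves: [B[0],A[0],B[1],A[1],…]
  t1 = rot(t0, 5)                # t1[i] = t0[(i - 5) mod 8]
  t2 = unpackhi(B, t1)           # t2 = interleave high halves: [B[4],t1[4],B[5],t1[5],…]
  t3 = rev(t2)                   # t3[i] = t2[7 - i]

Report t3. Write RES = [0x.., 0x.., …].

RES = [0xa7, 0xd3, 0x04, 0x1b, 0xa6, 0x0c, 0xda, 0xbb]

  t0: a6 04 a7 91 9e 64 41 da
  t1: 91 9e 64 41 da a6 04 a7
  t2: bb da 0c a6 1b 04 d3 a7
  t3: a7 d3 04 1b a6 0c da bb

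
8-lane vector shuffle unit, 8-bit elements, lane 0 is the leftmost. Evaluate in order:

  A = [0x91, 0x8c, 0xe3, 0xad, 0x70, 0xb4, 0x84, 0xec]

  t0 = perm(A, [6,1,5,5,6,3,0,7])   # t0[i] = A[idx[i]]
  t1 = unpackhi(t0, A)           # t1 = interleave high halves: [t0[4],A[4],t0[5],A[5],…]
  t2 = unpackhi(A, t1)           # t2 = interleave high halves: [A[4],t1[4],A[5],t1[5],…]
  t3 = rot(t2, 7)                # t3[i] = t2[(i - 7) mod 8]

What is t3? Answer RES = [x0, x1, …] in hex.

RES = [0x91, 0xb4, 0x84, 0x84, 0xec, 0xec, 0xec, 0x70]

t0 = [0x84, 0x8c, 0xb4, 0xb4, 0x84, 0xad, 0x91, 0xec]
t1 = [0x84, 0x70, 0xad, 0xb4, 0x91, 0x84, 0xec, 0xec]
t2 = [0x70, 0x91, 0xb4, 0x84, 0x84, 0xec, 0xec, 0xec]
t3 = [0x91, 0xb4, 0x84, 0x84, 0xec, 0xec, 0xec, 0x70]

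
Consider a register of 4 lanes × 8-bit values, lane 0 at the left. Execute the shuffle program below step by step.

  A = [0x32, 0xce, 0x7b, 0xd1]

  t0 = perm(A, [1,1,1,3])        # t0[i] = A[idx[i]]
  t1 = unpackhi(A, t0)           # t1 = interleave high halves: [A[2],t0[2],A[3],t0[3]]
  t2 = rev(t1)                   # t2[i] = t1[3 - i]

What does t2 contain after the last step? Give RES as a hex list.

t0 = [0xce, 0xce, 0xce, 0xd1]
t1 = [0x7b, 0xce, 0xd1, 0xd1]
t2 = [0xd1, 0xd1, 0xce, 0x7b]

RES = [0xd1, 0xd1, 0xce, 0x7b]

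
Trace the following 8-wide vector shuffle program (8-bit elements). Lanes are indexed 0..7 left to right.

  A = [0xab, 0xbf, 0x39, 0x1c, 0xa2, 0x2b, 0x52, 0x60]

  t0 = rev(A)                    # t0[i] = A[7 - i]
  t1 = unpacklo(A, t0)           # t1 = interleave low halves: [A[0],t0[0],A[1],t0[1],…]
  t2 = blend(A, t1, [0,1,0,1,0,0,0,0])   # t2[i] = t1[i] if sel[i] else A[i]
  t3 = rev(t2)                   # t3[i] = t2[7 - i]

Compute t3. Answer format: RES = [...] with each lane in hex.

RES = [ 0x60  0x52  0x2b  0xa2  0x52  0x39  0x60  0xab ]

  t0: 60 52 2b a2 1c 39 bf ab
  t1: ab 60 bf 52 39 2b 1c a2
  t2: ab 60 39 52 a2 2b 52 60
  t3: 60 52 2b a2 52 39 60 ab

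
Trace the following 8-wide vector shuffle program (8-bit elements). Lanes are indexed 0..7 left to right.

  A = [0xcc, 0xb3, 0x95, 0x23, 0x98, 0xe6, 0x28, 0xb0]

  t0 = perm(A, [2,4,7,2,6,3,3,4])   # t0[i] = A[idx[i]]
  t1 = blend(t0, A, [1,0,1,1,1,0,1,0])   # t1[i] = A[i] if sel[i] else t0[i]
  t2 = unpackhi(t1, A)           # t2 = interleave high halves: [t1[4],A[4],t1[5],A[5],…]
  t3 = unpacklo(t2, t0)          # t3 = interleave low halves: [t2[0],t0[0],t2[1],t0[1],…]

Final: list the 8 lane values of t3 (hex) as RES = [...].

RES = [ 0x98  0x95  0x98  0x98  0x23  0xb0  0xe6  0x95 ]

→ t0 |95|98|b0|95|28|23|23|98|
→ t1 |cc|98|95|23|98|23|28|98|
→ t2 |98|98|23|e6|28|28|98|b0|
→ t3 |98|95|98|98|23|b0|e6|95|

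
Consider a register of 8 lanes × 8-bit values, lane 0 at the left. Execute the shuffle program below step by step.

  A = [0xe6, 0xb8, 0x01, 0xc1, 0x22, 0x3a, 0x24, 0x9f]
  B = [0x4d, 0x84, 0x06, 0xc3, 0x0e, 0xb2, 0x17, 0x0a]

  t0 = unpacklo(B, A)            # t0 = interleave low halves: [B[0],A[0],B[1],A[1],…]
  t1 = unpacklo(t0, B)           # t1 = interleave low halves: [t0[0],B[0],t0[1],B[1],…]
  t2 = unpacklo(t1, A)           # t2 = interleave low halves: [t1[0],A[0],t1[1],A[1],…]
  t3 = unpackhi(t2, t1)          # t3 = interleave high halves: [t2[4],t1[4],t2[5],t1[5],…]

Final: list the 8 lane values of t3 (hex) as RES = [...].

t0 = [0x4d, 0xe6, 0x84, 0xb8, 0x06, 0x01, 0xc3, 0xc1]
t1 = [0x4d, 0x4d, 0xe6, 0x84, 0x84, 0x06, 0xb8, 0xc3]
t2 = [0x4d, 0xe6, 0x4d, 0xb8, 0xe6, 0x01, 0x84, 0xc1]
t3 = [0xe6, 0x84, 0x01, 0x06, 0x84, 0xb8, 0xc1, 0xc3]

RES = [0xe6, 0x84, 0x01, 0x06, 0x84, 0xb8, 0xc1, 0xc3]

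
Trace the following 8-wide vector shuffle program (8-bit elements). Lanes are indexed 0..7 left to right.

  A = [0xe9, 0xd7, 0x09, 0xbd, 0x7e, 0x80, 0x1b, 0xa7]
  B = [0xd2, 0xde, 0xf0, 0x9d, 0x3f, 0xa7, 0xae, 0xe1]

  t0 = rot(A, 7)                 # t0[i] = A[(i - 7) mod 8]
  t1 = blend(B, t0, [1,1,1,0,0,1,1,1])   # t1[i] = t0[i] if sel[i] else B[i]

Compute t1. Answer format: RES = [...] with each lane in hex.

RES = [ 0xd7  0x09  0xbd  0x9d  0x3f  0x1b  0xa7  0xe9 ]

→ t0 |d7|09|bd|7e|80|1b|a7|e9|
→ t1 |d7|09|bd|9d|3f|1b|a7|e9|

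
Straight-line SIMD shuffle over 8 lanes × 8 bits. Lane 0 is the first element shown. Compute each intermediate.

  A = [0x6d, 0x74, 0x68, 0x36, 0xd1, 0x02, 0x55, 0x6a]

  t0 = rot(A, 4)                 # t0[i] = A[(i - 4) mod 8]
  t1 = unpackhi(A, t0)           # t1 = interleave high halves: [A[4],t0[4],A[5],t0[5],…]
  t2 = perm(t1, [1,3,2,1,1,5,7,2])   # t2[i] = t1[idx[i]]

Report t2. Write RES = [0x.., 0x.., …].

RES = [0x6d, 0x74, 0x02, 0x6d, 0x6d, 0x68, 0x36, 0x02]

t0 = [0xd1, 0x02, 0x55, 0x6a, 0x6d, 0x74, 0x68, 0x36]
t1 = [0xd1, 0x6d, 0x02, 0x74, 0x55, 0x68, 0x6a, 0x36]
t2 = [0x6d, 0x74, 0x02, 0x6d, 0x6d, 0x68, 0x36, 0x02]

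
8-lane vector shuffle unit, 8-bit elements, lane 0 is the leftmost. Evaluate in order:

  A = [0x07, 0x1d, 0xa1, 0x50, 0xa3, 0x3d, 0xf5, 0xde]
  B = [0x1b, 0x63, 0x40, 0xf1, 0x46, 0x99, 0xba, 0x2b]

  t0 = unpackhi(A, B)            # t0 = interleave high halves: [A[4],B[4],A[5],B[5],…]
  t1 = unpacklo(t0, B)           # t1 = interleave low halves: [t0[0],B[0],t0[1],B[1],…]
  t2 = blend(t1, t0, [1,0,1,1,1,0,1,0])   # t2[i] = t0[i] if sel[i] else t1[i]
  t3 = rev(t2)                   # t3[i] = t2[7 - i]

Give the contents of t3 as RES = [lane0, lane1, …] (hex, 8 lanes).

→ t0 |a3|46|3d|99|f5|ba|de|2b|
→ t1 |a3|1b|46|63|3d|40|99|f1|
→ t2 |a3|1b|3d|99|f5|40|de|f1|
→ t3 |f1|de|40|f5|99|3d|1b|a3|

RES = [0xf1, 0xde, 0x40, 0xf5, 0x99, 0x3d, 0x1b, 0xa3]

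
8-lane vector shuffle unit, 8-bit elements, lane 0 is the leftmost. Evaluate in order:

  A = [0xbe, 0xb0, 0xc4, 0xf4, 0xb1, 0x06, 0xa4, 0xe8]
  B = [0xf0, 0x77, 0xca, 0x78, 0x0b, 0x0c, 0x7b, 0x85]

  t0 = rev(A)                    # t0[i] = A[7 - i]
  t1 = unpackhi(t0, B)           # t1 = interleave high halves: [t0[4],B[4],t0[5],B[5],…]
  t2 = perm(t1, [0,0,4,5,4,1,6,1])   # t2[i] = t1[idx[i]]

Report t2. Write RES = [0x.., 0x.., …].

RES = [ 0xf4  0xf4  0xb0  0x7b  0xb0  0x0b  0xbe  0x0b ]

→ t0 |e8|a4|06|b1|f4|c4|b0|be|
→ t1 |f4|0b|c4|0c|b0|7b|be|85|
→ t2 |f4|f4|b0|7b|b0|0b|be|0b|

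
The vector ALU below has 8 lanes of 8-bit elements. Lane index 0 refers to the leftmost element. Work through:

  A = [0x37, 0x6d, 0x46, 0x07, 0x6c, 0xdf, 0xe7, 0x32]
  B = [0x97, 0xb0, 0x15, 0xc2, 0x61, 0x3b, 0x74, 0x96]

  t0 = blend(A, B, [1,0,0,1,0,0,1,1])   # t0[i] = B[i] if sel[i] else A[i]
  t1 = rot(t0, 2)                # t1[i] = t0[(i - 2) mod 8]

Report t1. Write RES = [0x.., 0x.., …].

→ t0 |97|6d|46|c2|6c|df|74|96|
→ t1 |74|96|97|6d|46|c2|6c|df|

RES = [ 0x74  0x96  0x97  0x6d  0x46  0xc2  0x6c  0xdf ]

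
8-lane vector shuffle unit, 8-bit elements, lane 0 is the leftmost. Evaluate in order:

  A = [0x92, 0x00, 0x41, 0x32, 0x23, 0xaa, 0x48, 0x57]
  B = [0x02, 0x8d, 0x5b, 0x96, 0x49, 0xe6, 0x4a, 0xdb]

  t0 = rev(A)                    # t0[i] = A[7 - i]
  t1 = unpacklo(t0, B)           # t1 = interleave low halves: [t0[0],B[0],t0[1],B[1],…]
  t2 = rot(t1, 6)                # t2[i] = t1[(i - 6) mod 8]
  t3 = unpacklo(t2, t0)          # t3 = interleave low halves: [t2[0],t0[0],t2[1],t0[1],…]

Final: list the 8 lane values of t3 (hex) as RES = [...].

→ t0 |57|48|aa|23|32|41|00|92|
→ t1 |57|02|48|8d|aa|5b|23|96|
→ t2 |48|8d|aa|5b|23|96|57|02|
→ t3 |48|57|8d|48|aa|aa|5b|23|

RES = [ 0x48  0x57  0x8d  0x48  0xaa  0xaa  0x5b  0x23 ]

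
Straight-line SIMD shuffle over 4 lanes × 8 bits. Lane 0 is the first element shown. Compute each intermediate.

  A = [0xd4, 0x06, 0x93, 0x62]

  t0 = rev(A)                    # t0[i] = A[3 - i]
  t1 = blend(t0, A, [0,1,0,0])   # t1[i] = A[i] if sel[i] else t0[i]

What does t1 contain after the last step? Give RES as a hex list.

RES = [ 0x62  0x06  0x06  0xd4 ]

→ t0 |62|93|06|d4|
→ t1 |62|06|06|d4|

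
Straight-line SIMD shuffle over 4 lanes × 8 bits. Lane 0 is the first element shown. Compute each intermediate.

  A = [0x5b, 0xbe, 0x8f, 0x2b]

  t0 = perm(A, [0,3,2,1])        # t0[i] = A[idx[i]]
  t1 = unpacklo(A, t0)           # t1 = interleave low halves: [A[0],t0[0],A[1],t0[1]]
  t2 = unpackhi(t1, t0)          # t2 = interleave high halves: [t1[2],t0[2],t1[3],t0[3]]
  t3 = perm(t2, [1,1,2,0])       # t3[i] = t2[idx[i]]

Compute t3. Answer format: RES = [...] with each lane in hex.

RES = [0x8f, 0x8f, 0x2b, 0xbe]

→ t0 |5b|2b|8f|be|
→ t1 |5b|5b|be|2b|
→ t2 |be|8f|2b|be|
→ t3 |8f|8f|2b|be|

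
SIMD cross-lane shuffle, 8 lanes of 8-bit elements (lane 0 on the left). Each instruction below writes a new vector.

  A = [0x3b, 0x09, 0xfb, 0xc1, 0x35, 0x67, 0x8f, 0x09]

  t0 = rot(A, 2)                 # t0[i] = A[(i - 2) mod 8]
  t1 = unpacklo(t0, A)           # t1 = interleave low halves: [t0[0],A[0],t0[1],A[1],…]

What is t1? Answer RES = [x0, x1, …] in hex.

→ t0 |8f|09|3b|09|fb|c1|35|67|
→ t1 |8f|3b|09|09|3b|fb|09|c1|

RES = [0x8f, 0x3b, 0x09, 0x09, 0x3b, 0xfb, 0x09, 0xc1]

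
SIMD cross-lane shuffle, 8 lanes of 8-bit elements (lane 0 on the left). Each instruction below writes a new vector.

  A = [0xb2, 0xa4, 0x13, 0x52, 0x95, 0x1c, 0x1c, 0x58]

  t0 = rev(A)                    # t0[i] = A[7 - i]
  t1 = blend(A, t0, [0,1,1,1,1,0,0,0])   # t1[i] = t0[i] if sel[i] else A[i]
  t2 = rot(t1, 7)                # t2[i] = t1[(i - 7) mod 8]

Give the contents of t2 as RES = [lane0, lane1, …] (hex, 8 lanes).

→ t0 |58|1c|1c|95|52|13|a4|b2|
→ t1 |b2|1c|1c|95|52|1c|1c|58|
→ t2 |1c|1c|95|52|1c|1c|58|b2|

RES = [0x1c, 0x1c, 0x95, 0x52, 0x1c, 0x1c, 0x58, 0xb2]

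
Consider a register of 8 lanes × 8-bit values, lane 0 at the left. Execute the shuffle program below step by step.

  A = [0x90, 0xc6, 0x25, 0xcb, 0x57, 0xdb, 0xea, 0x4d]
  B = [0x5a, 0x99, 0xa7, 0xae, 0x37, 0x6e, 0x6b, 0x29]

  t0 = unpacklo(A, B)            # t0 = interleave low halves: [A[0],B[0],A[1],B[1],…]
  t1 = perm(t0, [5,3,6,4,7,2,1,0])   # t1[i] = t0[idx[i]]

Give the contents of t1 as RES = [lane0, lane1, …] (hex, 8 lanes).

RES = [0xa7, 0x99, 0xcb, 0x25, 0xae, 0xc6, 0x5a, 0x90]

  t0: 90 5a c6 99 25 a7 cb ae
  t1: a7 99 cb 25 ae c6 5a 90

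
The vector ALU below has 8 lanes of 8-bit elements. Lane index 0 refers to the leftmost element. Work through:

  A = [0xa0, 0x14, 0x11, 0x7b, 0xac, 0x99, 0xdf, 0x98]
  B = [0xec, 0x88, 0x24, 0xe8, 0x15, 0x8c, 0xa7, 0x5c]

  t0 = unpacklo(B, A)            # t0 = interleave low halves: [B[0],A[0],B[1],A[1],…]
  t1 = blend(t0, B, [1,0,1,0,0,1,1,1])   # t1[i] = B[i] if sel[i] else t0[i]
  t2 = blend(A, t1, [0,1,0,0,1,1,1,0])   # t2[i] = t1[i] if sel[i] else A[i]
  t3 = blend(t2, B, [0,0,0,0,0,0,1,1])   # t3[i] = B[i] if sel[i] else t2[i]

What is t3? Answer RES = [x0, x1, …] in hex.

RES = [ 0xa0  0xa0  0x11  0x7b  0x24  0x8c  0xa7  0x5c ]

  t0: ec a0 88 14 24 11 e8 7b
  t1: ec a0 24 14 24 8c a7 5c
  t2: a0 a0 11 7b 24 8c a7 98
  t3: a0 a0 11 7b 24 8c a7 5c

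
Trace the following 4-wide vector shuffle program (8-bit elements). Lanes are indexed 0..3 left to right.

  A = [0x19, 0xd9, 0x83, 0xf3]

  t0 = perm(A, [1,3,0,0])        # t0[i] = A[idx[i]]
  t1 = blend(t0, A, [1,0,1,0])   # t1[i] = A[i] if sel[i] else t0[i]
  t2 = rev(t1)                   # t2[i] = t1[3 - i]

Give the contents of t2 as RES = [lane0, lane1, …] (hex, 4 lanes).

t0 = [0xd9, 0xf3, 0x19, 0x19]
t1 = [0x19, 0xf3, 0x83, 0x19]
t2 = [0x19, 0x83, 0xf3, 0x19]

RES = [0x19, 0x83, 0xf3, 0x19]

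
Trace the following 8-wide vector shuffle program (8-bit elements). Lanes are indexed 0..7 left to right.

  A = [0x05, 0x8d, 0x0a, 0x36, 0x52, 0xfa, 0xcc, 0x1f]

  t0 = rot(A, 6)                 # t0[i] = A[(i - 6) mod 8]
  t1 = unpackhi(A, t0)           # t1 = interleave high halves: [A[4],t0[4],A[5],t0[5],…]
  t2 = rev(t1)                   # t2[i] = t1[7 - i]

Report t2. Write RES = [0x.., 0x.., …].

→ t0 |0a|36|52|fa|cc|1f|05|8d|
→ t1 |52|cc|fa|1f|cc|05|1f|8d|
→ t2 |8d|1f|05|cc|1f|fa|cc|52|

RES = [ 0x8d  0x1f  0x05  0xcc  0x1f  0xfa  0xcc  0x52 ]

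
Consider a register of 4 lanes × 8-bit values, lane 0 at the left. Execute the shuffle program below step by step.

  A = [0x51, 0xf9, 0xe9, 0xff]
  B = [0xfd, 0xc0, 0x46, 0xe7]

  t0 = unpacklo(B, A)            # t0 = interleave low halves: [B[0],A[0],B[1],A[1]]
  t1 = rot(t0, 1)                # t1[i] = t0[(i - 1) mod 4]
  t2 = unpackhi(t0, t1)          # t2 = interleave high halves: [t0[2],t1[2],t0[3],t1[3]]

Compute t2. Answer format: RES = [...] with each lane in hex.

RES = [0xc0, 0x51, 0xf9, 0xc0]

  t0: fd 51 c0 f9
  t1: f9 fd 51 c0
  t2: c0 51 f9 c0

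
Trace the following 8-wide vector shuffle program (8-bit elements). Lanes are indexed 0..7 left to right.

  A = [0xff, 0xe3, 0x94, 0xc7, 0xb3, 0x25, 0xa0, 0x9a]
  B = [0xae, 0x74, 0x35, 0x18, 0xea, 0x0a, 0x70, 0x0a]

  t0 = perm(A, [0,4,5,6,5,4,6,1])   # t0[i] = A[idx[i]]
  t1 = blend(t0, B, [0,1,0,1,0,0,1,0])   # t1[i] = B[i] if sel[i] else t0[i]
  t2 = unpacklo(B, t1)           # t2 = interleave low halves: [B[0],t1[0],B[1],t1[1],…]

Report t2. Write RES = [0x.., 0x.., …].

RES = [0xae, 0xff, 0x74, 0x74, 0x35, 0x25, 0x18, 0x18]

  t0: ff b3 25 a0 25 b3 a0 e3
  t1: ff 74 25 18 25 b3 70 e3
  t2: ae ff 74 74 35 25 18 18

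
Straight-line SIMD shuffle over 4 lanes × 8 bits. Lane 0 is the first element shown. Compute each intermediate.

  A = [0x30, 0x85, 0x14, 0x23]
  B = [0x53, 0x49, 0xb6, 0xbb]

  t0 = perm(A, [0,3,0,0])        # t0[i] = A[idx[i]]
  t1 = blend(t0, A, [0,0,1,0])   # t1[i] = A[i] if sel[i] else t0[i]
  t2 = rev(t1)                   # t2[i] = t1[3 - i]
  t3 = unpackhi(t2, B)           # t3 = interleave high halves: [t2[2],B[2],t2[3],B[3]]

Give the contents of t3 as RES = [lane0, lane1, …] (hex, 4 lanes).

→ t0 |30|23|30|30|
→ t1 |30|23|14|30|
→ t2 |30|14|23|30|
→ t3 |23|b6|30|bb|

RES = [ 0x23  0xb6  0x30  0xbb ]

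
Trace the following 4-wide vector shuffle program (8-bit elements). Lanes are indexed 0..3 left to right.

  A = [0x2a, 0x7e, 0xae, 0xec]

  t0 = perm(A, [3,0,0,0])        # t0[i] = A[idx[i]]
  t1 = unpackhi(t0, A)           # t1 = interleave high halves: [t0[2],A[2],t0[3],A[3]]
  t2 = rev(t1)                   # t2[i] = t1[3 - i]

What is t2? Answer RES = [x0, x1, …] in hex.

  t0: ec 2a 2a 2a
  t1: 2a ae 2a ec
  t2: ec 2a ae 2a

RES = [0xec, 0x2a, 0xae, 0x2a]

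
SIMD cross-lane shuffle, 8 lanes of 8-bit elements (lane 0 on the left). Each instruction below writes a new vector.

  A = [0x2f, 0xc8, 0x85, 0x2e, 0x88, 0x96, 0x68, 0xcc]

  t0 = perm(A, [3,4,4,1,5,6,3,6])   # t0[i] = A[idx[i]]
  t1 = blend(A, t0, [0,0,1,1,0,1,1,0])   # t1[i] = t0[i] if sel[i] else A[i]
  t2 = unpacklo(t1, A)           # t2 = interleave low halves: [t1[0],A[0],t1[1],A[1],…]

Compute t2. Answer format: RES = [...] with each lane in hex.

t0 = [0x2e, 0x88, 0x88, 0xc8, 0x96, 0x68, 0x2e, 0x68]
t1 = [0x2f, 0xc8, 0x88, 0xc8, 0x88, 0x68, 0x2e, 0xcc]
t2 = [0x2f, 0x2f, 0xc8, 0xc8, 0x88, 0x85, 0xc8, 0x2e]

RES = [ 0x2f  0x2f  0xc8  0xc8  0x88  0x85  0xc8  0x2e ]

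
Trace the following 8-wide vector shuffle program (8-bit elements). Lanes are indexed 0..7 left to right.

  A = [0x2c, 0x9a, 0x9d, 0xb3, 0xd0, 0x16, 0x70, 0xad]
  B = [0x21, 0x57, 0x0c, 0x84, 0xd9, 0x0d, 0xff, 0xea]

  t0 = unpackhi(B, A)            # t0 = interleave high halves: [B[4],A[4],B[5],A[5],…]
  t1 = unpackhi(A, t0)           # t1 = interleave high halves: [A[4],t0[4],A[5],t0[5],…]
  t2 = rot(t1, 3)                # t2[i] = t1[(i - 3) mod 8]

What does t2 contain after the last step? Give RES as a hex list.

RES = [ 0xea  0xad  0xad  0xd0  0xff  0x16  0x70  0x70 ]

  t0: d9 d0 0d 16 ff 70 ea ad
  t1: d0 ff 16 70 70 ea ad ad
  t2: ea ad ad d0 ff 16 70 70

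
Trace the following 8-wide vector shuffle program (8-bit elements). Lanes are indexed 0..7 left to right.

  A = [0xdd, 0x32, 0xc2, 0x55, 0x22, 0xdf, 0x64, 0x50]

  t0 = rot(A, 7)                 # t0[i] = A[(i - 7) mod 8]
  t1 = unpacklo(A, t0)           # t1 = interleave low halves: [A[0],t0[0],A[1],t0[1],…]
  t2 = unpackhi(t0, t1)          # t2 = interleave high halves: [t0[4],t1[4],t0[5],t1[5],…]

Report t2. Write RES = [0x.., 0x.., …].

RES = [0xdf, 0xc2, 0x64, 0x55, 0x50, 0x55, 0xdd, 0x22]

  t0: 32 c2 55 22 df 64 50 dd
  t1: dd 32 32 c2 c2 55 55 22
  t2: df c2 64 55 50 55 dd 22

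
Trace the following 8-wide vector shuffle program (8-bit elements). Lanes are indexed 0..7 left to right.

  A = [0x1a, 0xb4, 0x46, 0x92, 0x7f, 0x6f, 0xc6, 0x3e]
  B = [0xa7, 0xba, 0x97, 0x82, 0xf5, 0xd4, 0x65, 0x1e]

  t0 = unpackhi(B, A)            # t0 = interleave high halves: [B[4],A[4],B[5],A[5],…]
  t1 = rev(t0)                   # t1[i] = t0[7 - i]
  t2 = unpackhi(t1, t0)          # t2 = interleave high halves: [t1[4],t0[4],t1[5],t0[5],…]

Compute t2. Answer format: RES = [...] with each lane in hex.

t0 = [0xf5, 0x7f, 0xd4, 0x6f, 0x65, 0xc6, 0x1e, 0x3e]
t1 = [0x3e, 0x1e, 0xc6, 0x65, 0x6f, 0xd4, 0x7f, 0xf5]
t2 = [0x6f, 0x65, 0xd4, 0xc6, 0x7f, 0x1e, 0xf5, 0x3e]

RES = [0x6f, 0x65, 0xd4, 0xc6, 0x7f, 0x1e, 0xf5, 0x3e]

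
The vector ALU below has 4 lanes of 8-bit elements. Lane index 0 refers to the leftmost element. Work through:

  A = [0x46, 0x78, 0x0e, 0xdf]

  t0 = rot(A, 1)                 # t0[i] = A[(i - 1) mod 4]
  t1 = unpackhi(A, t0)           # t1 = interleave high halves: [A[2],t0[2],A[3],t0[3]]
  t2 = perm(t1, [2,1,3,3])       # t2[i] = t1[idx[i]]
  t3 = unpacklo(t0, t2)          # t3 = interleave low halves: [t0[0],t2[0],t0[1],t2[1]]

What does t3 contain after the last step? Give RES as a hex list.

RES = [ 0xdf  0xdf  0x46  0x78 ]

t0 = [0xdf, 0x46, 0x78, 0x0e]
t1 = [0x0e, 0x78, 0xdf, 0x0e]
t2 = [0xdf, 0x78, 0x0e, 0x0e]
t3 = [0xdf, 0xdf, 0x46, 0x78]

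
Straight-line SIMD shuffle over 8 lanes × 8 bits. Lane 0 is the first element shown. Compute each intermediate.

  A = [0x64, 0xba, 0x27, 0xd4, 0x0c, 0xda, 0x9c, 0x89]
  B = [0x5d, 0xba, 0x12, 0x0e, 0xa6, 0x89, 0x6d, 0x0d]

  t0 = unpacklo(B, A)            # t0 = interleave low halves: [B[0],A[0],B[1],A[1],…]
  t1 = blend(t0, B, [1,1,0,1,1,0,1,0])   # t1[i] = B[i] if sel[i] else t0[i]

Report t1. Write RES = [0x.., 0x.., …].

  t0: 5d 64 ba ba 12 27 0e d4
  t1: 5d ba ba 0e a6 27 6d d4

RES = [0x5d, 0xba, 0xba, 0x0e, 0xa6, 0x27, 0x6d, 0xd4]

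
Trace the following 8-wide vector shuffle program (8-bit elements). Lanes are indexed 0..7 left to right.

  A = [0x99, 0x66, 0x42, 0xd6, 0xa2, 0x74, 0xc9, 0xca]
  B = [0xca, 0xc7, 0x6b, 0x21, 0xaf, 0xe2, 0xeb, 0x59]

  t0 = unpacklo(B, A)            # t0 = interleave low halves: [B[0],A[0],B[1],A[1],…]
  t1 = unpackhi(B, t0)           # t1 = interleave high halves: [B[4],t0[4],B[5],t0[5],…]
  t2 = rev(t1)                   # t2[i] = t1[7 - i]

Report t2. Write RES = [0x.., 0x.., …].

→ t0 |ca|99|c7|66|6b|42|21|d6|
→ t1 |af|6b|e2|42|eb|21|59|d6|
→ t2 |d6|59|21|eb|42|e2|6b|af|

RES = [ 0xd6  0x59  0x21  0xeb  0x42  0xe2  0x6b  0xaf ]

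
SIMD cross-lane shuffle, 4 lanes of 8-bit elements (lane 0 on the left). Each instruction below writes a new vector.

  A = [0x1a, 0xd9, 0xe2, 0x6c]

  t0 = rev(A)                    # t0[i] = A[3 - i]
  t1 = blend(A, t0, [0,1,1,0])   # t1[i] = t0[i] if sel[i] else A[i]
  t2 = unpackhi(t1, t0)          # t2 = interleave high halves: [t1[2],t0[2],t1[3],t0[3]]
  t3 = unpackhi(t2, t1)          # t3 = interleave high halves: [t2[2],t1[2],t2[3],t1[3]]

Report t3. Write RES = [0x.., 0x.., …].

t0 = [0x6c, 0xe2, 0xd9, 0x1a]
t1 = [0x1a, 0xe2, 0xd9, 0x6c]
t2 = [0xd9, 0xd9, 0x6c, 0x1a]
t3 = [0x6c, 0xd9, 0x1a, 0x6c]

RES = [0x6c, 0xd9, 0x1a, 0x6c]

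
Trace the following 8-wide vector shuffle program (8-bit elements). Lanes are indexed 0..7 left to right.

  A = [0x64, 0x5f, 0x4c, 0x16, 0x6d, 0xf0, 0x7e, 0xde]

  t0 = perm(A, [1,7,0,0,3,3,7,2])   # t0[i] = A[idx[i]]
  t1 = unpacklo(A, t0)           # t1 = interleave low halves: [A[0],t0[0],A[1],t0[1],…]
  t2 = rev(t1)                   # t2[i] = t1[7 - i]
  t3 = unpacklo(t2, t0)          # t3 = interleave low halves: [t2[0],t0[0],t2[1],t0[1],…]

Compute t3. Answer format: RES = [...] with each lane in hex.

t0 = [0x5f, 0xde, 0x64, 0x64, 0x16, 0x16, 0xde, 0x4c]
t1 = [0x64, 0x5f, 0x5f, 0xde, 0x4c, 0x64, 0x16, 0x64]
t2 = [0x64, 0x16, 0x64, 0x4c, 0xde, 0x5f, 0x5f, 0x64]
t3 = [0x64, 0x5f, 0x16, 0xde, 0x64, 0x64, 0x4c, 0x64]

RES = [0x64, 0x5f, 0x16, 0xde, 0x64, 0x64, 0x4c, 0x64]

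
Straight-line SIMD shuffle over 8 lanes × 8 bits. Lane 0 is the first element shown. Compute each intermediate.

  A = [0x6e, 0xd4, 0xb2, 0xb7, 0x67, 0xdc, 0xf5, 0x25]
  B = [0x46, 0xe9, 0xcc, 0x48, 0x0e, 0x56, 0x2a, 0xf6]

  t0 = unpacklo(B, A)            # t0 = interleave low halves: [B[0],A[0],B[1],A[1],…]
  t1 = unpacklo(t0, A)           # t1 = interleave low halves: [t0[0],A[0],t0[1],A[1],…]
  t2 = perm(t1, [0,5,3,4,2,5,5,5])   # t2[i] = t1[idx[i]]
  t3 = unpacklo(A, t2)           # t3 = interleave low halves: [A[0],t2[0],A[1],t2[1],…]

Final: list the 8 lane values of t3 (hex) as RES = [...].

RES = [0x6e, 0x46, 0xd4, 0xb2, 0xb2, 0xd4, 0xb7, 0xe9]

→ t0 |46|6e|e9|d4|cc|b2|48|b7|
→ t1 |46|6e|6e|d4|e9|b2|d4|b7|
→ t2 |46|b2|d4|e9|6e|b2|b2|b2|
→ t3 |6e|46|d4|b2|b2|d4|b7|e9|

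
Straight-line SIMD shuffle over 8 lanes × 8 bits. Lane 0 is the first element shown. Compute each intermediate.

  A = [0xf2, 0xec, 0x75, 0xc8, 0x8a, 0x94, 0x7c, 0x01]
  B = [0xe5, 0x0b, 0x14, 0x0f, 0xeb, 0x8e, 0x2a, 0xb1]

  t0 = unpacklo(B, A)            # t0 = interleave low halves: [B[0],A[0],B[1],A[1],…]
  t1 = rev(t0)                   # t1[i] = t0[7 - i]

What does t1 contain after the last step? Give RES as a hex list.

  t0: e5 f2 0b ec 14 75 0f c8
  t1: c8 0f 75 14 ec 0b f2 e5

RES = [0xc8, 0x0f, 0x75, 0x14, 0xec, 0x0b, 0xf2, 0xe5]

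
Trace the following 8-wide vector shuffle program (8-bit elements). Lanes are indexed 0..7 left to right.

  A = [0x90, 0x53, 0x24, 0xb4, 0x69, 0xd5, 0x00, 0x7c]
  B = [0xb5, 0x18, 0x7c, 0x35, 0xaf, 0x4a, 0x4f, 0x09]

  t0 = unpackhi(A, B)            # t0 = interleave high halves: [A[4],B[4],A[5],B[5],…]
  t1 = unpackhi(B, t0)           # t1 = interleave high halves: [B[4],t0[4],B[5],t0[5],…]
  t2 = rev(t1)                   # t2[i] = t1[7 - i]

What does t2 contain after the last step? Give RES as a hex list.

RES = [ 0x09  0x09  0x7c  0x4f  0x4f  0x4a  0x00  0xaf ]

→ t0 |69|af|d5|4a|00|4f|7c|09|
→ t1 |af|00|4a|4f|4f|7c|09|09|
→ t2 |09|09|7c|4f|4f|4a|00|af|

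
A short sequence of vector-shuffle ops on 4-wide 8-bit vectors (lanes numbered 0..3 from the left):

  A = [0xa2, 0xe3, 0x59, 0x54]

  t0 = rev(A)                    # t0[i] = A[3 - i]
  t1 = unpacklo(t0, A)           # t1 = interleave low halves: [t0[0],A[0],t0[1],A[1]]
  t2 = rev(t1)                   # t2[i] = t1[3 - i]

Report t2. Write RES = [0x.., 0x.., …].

RES = [ 0xe3  0x59  0xa2  0x54 ]

t0 = [0x54, 0x59, 0xe3, 0xa2]
t1 = [0x54, 0xa2, 0x59, 0xe3]
t2 = [0xe3, 0x59, 0xa2, 0x54]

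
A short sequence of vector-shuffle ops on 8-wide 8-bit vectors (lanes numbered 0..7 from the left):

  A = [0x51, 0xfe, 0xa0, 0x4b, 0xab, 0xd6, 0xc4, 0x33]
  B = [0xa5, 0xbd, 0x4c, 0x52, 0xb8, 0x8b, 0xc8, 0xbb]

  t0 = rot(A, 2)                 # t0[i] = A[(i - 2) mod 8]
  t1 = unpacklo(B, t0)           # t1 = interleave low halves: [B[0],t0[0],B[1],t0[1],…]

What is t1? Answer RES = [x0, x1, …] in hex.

RES = [ 0xa5  0xc4  0xbd  0x33  0x4c  0x51  0x52  0xfe ]

t0 = [0xc4, 0x33, 0x51, 0xfe, 0xa0, 0x4b, 0xab, 0xd6]
t1 = [0xa5, 0xc4, 0xbd, 0x33, 0x4c, 0x51, 0x52, 0xfe]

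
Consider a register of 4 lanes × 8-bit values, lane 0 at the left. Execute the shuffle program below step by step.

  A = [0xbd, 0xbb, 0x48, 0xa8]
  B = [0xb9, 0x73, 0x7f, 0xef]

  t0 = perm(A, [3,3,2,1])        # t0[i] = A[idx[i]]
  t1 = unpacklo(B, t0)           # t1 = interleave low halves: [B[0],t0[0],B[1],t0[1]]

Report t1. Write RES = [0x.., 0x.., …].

t0 = [0xa8, 0xa8, 0x48, 0xbb]
t1 = [0xb9, 0xa8, 0x73, 0xa8]

RES = [ 0xb9  0xa8  0x73  0xa8 ]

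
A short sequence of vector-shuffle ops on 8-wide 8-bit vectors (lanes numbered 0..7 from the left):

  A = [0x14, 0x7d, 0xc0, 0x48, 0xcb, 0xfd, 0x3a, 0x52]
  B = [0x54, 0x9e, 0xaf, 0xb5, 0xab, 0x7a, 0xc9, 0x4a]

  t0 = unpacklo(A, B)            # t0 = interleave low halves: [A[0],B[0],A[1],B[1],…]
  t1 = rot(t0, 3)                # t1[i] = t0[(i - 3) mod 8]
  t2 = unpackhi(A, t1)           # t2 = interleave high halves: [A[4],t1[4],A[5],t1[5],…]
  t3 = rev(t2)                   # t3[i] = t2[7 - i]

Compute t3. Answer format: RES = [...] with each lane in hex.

RES = [0xc0, 0x52, 0x9e, 0x3a, 0x7d, 0xfd, 0x54, 0xcb]

→ t0 |14|54|7d|9e|c0|af|48|b5|
→ t1 |af|48|b5|14|54|7d|9e|c0|
→ t2 |cb|54|fd|7d|3a|9e|52|c0|
→ t3 |c0|52|9e|3a|7d|fd|54|cb|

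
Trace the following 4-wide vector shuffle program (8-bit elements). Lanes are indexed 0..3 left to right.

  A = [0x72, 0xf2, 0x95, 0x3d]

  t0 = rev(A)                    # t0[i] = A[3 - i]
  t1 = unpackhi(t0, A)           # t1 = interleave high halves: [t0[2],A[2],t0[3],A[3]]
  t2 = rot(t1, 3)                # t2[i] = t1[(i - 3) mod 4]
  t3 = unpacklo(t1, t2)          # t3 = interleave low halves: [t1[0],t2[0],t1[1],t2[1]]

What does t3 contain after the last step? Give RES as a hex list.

RES = [0xf2, 0x95, 0x95, 0x72]

  t0: 3d 95 f2 72
  t1: f2 95 72 3d
  t2: 95 72 3d f2
  t3: f2 95 95 72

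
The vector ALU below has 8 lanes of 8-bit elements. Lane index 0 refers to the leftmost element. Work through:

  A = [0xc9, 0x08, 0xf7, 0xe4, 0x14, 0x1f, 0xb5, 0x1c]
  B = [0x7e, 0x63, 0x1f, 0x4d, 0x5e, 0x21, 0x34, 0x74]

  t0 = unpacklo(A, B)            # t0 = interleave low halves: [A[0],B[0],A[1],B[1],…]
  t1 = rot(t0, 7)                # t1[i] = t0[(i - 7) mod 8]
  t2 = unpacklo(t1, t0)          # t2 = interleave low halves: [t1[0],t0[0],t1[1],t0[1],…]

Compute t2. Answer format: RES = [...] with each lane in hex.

→ t0 |c9|7e|08|63|f7|1f|e4|4d|
→ t1 |7e|08|63|f7|1f|e4|4d|c9|
→ t2 |7e|c9|08|7e|63|08|f7|63|

RES = [0x7e, 0xc9, 0x08, 0x7e, 0x63, 0x08, 0xf7, 0x63]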